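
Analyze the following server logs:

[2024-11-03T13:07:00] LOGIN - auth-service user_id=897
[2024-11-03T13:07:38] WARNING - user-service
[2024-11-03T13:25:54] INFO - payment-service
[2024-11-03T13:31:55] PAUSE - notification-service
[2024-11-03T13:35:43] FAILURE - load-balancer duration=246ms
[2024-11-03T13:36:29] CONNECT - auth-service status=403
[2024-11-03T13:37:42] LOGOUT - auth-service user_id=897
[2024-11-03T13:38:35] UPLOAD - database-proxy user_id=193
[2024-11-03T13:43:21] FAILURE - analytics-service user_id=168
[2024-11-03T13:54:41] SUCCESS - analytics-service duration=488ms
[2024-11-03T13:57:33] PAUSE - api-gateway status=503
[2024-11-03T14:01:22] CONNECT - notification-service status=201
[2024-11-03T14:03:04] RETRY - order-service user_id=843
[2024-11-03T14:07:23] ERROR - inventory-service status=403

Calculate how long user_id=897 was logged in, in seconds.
1842

To calculate session duration:

1. Find LOGIN event for user_id=897: 2024-11-03T13:07:00
2. Find LOGOUT event for user_id=897: 2024-11-03T13:37:42
3. Session duration: 2024-11-03T13:37:42 - 2024-11-03T13:07:00 = 1842 seconds (30 minutes)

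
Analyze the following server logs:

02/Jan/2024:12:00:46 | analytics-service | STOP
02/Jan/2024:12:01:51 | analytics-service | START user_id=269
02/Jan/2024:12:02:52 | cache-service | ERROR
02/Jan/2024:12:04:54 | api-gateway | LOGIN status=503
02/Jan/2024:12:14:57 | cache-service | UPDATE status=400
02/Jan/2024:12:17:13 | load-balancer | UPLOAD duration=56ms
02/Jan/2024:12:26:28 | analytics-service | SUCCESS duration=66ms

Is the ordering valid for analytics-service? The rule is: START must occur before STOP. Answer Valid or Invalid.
Invalid

To validate ordering:

1. Required order: START → STOP
2. Rule: START must occur before STOP
3. Check actual order of events for analytics-service
4. Result: Invalid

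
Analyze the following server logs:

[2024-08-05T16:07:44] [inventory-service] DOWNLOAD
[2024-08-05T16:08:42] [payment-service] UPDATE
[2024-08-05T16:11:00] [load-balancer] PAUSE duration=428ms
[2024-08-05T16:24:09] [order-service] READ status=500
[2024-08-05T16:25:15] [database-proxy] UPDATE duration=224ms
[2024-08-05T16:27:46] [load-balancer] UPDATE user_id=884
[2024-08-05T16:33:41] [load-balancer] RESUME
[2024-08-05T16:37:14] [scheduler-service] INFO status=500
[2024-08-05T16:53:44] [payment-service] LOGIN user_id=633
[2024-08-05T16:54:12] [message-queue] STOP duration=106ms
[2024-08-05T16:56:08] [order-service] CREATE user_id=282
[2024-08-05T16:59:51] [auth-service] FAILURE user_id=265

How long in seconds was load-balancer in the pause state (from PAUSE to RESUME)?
1361

To calculate state duration:

1. Find PAUSE event for load-balancer: 2024-08-05T16:11:00
2. Find RESUME event for load-balancer: 2024-08-05T16:33:41
3. Calculate duration: 2024-08-05T16:33:41 - 2024-08-05T16:11:00 = 1361 seconds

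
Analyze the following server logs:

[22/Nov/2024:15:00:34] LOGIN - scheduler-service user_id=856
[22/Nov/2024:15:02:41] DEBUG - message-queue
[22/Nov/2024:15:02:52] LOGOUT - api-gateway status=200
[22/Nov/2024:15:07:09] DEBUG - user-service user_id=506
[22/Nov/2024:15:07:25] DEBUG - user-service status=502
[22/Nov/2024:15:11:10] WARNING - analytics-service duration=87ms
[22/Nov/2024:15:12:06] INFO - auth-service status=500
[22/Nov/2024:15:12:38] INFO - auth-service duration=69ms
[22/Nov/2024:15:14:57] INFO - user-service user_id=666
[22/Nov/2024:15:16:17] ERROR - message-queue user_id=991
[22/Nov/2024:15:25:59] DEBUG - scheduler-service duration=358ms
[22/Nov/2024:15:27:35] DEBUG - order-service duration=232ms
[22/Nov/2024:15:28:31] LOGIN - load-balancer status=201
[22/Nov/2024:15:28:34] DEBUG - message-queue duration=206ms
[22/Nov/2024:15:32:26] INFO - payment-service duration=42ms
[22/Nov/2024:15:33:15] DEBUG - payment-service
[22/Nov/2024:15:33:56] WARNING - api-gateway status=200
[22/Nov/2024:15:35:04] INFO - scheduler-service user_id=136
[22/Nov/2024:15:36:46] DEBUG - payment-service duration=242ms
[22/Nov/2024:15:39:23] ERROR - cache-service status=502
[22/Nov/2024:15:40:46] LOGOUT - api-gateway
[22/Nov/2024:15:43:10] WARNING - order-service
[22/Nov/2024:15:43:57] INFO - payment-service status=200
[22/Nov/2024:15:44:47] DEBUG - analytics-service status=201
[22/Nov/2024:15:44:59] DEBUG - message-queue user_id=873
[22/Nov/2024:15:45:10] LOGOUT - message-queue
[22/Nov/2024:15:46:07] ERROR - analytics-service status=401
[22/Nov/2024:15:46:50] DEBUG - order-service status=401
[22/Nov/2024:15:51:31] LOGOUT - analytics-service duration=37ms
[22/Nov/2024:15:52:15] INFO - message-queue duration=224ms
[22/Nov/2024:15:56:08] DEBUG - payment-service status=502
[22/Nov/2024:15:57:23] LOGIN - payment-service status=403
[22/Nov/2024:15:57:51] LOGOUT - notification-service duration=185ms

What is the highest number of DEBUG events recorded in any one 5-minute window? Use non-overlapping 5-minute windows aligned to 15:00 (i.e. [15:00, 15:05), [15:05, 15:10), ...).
3

To find the burst window:

1. Divide the log period into non-overlapping 5-minute windows starting at 15:00
2. Count DEBUG events in each window
3. Find the window with maximum count
4. Maximum events in a window: 3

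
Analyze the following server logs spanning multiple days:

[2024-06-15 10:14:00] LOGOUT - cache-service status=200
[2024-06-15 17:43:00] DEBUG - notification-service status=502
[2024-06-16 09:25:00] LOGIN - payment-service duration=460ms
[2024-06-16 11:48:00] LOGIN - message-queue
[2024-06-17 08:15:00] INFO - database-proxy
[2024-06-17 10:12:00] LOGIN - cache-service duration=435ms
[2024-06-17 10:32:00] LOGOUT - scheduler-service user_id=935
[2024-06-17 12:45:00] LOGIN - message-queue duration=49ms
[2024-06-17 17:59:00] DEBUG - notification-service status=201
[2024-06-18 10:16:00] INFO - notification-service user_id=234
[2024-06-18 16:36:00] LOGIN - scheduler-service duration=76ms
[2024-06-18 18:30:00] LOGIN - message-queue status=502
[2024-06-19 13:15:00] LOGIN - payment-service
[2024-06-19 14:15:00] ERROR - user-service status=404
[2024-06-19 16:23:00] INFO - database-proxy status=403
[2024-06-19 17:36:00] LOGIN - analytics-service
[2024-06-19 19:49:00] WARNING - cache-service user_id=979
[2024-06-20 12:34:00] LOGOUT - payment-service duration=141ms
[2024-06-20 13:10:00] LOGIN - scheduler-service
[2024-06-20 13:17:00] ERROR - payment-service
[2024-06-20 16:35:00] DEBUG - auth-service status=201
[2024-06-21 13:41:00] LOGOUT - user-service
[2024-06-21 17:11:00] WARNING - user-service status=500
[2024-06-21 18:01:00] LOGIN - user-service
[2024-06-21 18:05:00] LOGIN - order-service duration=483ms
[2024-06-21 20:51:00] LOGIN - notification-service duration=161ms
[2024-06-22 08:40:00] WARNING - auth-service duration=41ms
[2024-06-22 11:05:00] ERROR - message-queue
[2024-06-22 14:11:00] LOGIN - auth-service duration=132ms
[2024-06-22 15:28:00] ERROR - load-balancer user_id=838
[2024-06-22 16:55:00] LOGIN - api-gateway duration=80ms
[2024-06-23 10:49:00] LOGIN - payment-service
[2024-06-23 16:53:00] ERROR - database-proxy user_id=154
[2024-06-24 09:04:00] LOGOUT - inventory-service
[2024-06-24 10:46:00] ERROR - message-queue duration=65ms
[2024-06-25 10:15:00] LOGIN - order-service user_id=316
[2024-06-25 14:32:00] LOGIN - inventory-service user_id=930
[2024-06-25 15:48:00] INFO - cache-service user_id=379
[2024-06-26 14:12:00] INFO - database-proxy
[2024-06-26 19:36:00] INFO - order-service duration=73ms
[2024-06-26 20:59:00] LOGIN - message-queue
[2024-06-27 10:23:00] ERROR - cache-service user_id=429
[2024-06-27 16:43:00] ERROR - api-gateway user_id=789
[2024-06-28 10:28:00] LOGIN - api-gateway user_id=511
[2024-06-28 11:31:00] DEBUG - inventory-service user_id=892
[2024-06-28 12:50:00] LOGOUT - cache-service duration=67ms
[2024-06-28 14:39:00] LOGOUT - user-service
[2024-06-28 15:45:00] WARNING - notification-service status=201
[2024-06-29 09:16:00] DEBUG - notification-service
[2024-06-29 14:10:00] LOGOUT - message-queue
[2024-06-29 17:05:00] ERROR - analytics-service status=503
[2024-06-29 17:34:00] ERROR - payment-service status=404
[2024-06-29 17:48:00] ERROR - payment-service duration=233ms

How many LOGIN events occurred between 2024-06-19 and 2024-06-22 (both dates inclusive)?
8

To filter by date range:

1. Date range: 2024-06-19 through 2024-06-22, both dates inclusive
2. Filter for LOGIN events whose date falls in this range
3. Count matching events: 8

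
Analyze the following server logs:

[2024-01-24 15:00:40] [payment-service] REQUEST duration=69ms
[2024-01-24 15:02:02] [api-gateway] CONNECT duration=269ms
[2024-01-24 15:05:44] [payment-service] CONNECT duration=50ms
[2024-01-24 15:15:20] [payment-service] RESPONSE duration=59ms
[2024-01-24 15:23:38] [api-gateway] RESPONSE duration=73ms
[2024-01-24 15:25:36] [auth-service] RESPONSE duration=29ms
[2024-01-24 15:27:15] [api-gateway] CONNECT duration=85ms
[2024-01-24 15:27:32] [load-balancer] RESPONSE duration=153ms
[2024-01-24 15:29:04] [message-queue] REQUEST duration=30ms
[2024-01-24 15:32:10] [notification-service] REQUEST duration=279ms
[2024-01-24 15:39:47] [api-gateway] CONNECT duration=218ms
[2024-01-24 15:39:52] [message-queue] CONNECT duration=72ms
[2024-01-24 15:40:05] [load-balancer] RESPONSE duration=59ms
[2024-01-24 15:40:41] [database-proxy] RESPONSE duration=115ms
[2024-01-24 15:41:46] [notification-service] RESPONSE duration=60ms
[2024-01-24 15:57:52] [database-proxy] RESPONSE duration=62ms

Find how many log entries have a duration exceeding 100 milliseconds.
5

To count timeouts:

1. Threshold: 100ms
2. Extract duration from each log entry
3. Count entries where duration > 100
4. Timeout count: 5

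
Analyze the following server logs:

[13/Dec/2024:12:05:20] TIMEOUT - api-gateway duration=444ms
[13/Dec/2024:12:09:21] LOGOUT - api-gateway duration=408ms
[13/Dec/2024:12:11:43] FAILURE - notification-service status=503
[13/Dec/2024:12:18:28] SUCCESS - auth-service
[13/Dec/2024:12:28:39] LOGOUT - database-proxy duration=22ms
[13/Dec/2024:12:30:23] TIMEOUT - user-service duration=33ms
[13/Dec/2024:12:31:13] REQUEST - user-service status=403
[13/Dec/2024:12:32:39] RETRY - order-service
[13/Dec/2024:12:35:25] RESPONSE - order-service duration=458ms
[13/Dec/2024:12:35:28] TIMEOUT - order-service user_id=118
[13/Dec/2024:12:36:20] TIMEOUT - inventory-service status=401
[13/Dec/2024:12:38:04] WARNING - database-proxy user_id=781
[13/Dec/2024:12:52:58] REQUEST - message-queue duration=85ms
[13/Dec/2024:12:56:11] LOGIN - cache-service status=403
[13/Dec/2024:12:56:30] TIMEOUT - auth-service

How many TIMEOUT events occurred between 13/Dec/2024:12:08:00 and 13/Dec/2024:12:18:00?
0

To count events in the time window:

1. Window boundaries: 13/Dec/2024:12:08:00 to 13/Dec/2024:12:18:00
2. Filter for TIMEOUT events within this window
3. Count matching events: 0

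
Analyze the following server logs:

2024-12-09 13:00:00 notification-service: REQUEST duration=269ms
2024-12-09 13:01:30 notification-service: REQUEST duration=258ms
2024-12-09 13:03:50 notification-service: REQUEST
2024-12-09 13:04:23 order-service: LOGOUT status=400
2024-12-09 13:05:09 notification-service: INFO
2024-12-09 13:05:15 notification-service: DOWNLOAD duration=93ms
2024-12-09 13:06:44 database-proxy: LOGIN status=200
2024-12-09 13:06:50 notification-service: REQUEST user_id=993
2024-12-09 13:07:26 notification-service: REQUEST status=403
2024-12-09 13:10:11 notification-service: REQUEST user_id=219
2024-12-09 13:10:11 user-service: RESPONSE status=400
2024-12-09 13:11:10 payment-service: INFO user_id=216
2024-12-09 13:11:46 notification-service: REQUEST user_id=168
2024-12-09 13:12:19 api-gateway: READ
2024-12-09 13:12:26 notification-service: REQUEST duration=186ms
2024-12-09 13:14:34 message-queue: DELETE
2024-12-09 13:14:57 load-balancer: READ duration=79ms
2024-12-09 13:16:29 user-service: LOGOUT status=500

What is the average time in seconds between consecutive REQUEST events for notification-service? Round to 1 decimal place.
106.6

To calculate average interval:

1. Find all REQUEST events for notification-service in order
2. Calculate time gaps between consecutive events
3. Compute mean of gaps: 746 / 7 = 106.6 seconds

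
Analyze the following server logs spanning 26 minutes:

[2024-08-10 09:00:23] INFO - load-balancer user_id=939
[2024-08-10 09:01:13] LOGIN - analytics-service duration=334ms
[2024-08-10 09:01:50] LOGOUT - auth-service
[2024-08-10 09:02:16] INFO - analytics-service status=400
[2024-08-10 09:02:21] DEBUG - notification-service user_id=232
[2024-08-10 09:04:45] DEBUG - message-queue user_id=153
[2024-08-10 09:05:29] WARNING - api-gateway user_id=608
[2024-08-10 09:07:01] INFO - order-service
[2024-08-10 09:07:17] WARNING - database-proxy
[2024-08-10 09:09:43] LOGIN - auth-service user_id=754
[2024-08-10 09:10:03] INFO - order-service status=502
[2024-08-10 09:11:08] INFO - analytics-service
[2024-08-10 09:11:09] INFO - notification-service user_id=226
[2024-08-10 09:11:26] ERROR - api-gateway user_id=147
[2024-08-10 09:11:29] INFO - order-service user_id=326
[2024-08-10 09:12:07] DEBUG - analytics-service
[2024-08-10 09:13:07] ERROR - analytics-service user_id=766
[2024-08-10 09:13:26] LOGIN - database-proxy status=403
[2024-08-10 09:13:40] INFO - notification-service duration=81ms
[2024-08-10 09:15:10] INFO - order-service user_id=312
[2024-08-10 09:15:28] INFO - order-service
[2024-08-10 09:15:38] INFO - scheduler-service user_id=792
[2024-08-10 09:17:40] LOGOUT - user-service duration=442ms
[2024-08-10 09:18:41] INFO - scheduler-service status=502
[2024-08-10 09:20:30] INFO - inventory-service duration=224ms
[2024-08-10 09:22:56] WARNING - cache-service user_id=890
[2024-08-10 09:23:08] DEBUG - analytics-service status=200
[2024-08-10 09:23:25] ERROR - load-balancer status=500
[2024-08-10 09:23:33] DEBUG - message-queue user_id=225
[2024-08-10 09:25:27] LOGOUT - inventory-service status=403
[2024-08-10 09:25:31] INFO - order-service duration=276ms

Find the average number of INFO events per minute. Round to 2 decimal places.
0.54

To calculate the rate:

1. Count total INFO events: 14
2. Total time period: 26 minutes
3. Rate = 14 / 26 = 0.54 events per minute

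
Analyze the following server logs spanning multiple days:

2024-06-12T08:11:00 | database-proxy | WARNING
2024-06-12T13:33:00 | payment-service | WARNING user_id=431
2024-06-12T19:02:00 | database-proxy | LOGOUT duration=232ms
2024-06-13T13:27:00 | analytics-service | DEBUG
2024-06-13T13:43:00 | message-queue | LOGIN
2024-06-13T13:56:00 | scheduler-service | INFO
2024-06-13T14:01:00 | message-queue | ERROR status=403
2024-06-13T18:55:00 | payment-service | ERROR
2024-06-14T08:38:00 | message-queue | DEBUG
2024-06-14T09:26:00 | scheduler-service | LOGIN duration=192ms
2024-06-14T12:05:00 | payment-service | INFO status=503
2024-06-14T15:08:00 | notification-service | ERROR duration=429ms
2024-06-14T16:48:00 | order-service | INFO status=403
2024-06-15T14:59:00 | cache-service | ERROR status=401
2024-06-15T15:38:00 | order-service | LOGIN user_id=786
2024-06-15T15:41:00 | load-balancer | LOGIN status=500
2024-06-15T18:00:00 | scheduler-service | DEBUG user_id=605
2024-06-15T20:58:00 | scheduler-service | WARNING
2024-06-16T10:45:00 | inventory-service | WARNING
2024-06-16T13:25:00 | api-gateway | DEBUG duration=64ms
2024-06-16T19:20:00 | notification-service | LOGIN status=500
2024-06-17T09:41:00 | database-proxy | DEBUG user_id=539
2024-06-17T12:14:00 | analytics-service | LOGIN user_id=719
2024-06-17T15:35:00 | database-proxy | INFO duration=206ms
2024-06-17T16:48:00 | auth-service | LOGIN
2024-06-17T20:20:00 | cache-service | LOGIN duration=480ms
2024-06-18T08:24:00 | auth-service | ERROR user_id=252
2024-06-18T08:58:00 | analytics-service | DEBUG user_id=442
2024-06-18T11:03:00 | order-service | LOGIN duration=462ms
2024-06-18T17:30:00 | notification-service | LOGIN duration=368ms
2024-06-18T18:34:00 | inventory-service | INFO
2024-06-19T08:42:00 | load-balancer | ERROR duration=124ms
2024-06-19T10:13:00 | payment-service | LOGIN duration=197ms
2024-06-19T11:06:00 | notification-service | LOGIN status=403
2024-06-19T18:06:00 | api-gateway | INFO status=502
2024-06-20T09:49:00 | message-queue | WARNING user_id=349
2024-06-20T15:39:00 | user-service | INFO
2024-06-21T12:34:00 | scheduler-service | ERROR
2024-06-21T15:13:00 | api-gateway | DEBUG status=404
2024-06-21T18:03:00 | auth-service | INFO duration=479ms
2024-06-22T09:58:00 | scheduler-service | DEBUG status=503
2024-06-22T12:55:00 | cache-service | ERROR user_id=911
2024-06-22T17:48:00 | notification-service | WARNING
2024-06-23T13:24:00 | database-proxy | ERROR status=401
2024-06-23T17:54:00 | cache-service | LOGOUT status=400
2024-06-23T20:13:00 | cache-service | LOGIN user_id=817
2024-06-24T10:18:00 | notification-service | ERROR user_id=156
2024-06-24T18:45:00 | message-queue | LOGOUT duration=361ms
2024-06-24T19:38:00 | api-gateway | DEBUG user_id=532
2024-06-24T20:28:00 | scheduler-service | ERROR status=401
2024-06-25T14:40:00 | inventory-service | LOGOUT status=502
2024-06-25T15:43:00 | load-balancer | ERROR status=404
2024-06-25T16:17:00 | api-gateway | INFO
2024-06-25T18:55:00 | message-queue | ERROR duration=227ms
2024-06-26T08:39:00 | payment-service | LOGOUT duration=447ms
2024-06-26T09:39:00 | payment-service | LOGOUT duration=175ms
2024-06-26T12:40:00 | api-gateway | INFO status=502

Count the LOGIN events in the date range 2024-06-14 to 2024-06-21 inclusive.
11

To filter by date range:

1. Date range: 2024-06-14 through 2024-06-21, both dates inclusive
2. Filter for LOGIN events whose date falls in this range
3. Count matching events: 11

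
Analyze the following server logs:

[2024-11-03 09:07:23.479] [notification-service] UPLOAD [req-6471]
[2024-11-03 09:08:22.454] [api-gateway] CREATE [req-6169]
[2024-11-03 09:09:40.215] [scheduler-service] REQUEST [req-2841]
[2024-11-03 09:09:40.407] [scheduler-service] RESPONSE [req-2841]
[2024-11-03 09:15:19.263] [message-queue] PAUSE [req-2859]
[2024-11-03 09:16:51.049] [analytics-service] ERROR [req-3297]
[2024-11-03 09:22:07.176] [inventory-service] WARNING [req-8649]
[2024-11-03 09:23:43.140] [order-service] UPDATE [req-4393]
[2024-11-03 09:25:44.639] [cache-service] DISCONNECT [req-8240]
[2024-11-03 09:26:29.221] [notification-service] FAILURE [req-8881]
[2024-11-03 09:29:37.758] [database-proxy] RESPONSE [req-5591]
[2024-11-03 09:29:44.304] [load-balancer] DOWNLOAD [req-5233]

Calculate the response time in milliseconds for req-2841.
192

To calculate latency:

1. Find REQUEST with id req-2841: 2024-11-03 09:09:40.215
2. Find RESPONSE with id req-2841: 2024-11-03 09:09:40.407
3. Latency: 2024-11-03 09:09:40.407 - 2024-11-03 09:09:40.215 = 192ms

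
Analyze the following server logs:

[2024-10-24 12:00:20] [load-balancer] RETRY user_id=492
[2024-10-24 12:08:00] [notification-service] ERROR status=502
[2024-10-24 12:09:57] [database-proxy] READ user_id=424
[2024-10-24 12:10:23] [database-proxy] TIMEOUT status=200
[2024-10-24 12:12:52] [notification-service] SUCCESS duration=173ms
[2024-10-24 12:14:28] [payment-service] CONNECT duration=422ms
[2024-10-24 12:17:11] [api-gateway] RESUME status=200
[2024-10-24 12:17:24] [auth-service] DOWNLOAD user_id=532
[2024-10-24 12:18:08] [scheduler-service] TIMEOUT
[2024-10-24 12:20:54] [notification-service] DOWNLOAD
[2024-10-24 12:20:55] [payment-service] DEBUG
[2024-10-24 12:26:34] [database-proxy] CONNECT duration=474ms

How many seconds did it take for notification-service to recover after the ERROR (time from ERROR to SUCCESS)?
292

To calculate recovery time:

1. Find ERROR event for notification-service: 2024-10-24 12:08:00
2. Find next SUCCESS event for notification-service: 2024-10-24 12:12:52
3. Recovery time: 2024-10-24 12:12:52 - 2024-10-24 12:08:00 = 292 seconds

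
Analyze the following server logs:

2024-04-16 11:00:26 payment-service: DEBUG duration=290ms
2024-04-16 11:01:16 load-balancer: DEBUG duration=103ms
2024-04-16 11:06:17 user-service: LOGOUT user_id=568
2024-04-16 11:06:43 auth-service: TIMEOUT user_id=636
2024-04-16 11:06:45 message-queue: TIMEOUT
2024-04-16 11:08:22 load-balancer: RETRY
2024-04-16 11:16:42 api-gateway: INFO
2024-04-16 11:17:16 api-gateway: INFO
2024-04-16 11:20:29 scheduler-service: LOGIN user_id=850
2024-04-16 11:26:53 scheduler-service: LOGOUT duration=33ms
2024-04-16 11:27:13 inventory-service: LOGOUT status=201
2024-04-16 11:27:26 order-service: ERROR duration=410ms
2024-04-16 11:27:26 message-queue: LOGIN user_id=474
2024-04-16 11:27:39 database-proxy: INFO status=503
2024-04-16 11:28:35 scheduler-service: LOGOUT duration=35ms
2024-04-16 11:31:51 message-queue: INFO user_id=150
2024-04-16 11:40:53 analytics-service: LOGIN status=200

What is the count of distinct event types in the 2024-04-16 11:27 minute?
4

To count unique event types:

1. Filter events in the minute starting at 2024-04-16 11:27
2. Extract event types from matching entries
3. Count unique types: 4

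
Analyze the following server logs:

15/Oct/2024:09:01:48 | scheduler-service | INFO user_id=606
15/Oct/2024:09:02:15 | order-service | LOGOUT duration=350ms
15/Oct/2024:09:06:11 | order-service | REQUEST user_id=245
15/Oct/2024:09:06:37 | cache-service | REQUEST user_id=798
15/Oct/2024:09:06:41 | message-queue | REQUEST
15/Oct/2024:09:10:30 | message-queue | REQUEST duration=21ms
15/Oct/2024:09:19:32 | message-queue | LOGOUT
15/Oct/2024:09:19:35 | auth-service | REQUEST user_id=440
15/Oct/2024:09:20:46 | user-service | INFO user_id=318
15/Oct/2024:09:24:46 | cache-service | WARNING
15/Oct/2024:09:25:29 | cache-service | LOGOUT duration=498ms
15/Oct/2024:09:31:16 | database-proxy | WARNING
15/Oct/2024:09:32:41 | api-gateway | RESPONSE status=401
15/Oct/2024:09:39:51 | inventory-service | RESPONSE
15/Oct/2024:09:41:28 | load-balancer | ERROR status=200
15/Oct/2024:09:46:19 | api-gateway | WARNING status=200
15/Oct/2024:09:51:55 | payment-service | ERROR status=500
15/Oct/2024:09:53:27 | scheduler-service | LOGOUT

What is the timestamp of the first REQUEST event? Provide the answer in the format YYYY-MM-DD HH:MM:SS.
2024-10-15 09:06:11

To find the first event:

1. Filter for all REQUEST events
2. Sort by timestamp
3. Select the first one
4. Timestamp: 2024-10-15 09:06:11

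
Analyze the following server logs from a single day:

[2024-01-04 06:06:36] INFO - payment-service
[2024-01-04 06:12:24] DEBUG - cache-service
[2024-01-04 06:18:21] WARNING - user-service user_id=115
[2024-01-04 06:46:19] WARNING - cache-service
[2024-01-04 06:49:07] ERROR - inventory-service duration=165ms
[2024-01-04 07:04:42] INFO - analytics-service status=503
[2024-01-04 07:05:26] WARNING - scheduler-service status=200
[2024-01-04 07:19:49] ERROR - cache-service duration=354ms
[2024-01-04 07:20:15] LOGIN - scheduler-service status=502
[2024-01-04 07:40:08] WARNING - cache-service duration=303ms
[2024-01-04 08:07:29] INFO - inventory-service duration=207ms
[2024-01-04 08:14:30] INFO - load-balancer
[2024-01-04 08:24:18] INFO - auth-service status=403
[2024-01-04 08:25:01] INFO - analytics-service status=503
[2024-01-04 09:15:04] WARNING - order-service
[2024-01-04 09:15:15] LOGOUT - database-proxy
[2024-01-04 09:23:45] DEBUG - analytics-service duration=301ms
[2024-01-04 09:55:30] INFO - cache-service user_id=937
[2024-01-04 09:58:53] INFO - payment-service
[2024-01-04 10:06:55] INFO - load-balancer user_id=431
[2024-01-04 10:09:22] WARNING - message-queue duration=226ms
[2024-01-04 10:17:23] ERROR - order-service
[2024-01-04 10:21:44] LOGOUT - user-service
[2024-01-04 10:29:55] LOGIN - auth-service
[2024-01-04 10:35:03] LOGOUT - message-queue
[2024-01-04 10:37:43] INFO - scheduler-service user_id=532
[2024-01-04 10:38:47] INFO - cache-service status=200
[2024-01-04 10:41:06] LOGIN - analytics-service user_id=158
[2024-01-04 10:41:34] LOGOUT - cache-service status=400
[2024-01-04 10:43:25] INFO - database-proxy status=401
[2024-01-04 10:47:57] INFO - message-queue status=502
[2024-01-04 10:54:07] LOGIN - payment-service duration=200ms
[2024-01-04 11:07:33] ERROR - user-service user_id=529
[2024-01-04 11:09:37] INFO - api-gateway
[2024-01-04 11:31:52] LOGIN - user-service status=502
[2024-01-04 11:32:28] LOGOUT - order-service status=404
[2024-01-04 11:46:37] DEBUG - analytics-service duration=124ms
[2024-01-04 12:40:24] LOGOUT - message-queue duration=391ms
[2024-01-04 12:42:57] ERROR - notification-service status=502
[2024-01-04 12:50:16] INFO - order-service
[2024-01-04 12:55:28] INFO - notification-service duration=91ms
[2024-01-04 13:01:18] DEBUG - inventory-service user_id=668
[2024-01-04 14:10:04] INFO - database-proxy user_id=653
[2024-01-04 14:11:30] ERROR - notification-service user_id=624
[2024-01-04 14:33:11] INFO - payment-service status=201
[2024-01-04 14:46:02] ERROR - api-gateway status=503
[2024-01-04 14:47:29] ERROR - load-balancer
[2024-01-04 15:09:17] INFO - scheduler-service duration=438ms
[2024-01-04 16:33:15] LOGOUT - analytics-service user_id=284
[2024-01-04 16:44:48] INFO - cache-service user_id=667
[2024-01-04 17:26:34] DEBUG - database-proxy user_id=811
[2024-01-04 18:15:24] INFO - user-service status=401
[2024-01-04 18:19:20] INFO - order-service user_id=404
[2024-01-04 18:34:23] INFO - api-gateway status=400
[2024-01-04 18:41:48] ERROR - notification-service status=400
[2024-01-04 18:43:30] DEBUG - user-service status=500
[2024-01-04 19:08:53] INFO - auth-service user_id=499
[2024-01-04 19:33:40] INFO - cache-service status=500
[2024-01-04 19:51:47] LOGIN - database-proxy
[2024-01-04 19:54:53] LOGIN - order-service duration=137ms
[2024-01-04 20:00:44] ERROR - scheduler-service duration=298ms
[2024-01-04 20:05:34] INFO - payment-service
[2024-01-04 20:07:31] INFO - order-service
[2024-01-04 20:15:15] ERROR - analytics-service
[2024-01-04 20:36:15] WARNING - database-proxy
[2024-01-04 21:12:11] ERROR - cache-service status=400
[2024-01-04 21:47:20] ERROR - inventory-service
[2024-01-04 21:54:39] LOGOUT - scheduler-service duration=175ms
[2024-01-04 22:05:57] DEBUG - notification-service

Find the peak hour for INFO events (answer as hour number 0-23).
10

To find the peak hour:

1. Group all INFO events by hour
2. Count events in each hour
3. Find hour with maximum count
4. Peak hour: 10 (with 5 events)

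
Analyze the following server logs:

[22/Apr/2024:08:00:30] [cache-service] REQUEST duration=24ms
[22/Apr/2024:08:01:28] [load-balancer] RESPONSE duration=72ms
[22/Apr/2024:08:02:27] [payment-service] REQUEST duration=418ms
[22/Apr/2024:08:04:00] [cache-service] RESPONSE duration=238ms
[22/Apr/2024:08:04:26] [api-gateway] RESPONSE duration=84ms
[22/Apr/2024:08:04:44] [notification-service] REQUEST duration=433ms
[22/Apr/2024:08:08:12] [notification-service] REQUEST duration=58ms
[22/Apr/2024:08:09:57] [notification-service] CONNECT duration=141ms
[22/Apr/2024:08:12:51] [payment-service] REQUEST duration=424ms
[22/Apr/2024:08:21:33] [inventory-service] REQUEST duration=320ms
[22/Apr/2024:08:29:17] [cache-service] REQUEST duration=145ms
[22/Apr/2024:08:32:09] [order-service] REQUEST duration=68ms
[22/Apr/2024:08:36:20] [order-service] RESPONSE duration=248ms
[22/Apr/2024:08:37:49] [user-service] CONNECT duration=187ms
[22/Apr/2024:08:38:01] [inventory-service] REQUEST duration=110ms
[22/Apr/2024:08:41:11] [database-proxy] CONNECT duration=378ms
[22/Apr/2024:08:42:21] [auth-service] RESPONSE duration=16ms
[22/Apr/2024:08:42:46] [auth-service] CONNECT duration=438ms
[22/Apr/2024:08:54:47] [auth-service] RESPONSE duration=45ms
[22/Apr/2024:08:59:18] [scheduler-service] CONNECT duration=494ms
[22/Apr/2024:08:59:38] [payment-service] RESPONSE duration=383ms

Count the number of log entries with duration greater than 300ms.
8

To count timeouts:

1. Threshold: 300ms
2. Extract duration from each log entry
3. Count entries where duration > 300
4. Timeout count: 8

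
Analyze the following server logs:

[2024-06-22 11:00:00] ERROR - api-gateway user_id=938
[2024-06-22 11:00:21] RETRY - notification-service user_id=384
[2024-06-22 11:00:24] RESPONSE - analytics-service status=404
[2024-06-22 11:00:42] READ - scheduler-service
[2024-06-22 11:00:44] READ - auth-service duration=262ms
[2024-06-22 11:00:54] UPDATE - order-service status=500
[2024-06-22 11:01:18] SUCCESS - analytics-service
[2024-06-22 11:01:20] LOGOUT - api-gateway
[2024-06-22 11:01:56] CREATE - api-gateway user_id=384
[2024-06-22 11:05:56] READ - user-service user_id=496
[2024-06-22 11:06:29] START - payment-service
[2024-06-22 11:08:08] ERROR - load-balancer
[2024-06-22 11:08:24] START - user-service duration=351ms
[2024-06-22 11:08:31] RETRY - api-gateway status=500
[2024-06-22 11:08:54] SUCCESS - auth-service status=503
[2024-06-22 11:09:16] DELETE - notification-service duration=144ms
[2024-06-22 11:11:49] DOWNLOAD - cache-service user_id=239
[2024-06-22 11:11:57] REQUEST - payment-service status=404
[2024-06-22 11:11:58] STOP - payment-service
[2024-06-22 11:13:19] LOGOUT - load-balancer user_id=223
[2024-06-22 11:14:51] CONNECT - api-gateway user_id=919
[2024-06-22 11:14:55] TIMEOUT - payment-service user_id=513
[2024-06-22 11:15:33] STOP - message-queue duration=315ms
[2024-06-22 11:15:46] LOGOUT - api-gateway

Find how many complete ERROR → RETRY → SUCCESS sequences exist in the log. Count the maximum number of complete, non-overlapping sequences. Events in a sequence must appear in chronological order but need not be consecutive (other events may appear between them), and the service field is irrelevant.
2

To count sequences:

1. Look for pattern: ERROR → RETRY → SUCCESS
2. Greedily scan the log in chronological order, matching each sequence element in turn (ignoring service)
3. Each time the full pattern completes, increment the count and restart matching from the next event
4. Complete non-overlapping sequences found: 2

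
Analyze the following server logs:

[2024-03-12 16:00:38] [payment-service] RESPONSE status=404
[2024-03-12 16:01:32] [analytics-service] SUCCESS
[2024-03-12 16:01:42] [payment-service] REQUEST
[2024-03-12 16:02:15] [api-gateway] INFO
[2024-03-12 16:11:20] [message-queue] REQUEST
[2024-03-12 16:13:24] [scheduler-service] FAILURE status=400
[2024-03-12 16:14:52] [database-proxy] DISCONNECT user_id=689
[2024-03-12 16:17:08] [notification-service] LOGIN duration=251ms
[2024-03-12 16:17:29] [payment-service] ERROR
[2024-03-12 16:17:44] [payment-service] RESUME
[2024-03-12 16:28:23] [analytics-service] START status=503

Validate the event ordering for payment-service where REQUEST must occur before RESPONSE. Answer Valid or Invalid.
Invalid

To validate ordering:

1. Required order: REQUEST → RESPONSE
2. Rule: REQUEST must occur before RESPONSE
3. Check actual order of events for payment-service
4. Result: Invalid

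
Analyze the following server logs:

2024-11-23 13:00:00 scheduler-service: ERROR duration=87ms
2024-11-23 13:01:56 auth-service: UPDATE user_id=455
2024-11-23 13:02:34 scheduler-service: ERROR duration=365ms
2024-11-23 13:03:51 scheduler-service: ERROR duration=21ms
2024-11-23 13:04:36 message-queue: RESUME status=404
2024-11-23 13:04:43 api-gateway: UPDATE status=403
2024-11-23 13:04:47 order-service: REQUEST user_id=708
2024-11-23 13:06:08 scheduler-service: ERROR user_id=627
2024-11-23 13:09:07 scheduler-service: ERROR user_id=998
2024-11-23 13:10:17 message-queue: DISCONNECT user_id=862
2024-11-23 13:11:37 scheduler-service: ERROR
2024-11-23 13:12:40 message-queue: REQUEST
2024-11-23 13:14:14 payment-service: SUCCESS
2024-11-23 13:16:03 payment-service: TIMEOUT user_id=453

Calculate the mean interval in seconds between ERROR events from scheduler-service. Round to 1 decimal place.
139.4

To calculate average interval:

1. Find all ERROR events for scheduler-service in order
2. Calculate time gaps between consecutive events
3. Compute mean of gaps: 697 / 5 = 139.4 seconds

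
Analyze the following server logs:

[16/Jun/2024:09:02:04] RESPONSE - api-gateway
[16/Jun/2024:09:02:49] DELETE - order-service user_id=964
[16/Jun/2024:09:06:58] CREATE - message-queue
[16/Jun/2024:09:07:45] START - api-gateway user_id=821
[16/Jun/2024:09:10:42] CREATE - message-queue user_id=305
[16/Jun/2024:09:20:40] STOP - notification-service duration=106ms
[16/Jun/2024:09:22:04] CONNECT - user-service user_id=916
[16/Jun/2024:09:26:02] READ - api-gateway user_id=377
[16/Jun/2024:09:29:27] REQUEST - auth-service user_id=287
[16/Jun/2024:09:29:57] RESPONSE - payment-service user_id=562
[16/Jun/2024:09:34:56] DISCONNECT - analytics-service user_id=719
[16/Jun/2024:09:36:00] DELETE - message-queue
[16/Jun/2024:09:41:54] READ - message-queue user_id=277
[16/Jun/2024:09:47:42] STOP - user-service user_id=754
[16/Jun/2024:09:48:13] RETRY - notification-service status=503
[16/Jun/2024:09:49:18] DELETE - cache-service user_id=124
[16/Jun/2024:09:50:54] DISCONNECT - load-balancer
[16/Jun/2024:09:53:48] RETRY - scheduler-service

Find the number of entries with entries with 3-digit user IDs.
11

To find matching entries:

1. Pattern to match: entries with 3-digit user IDs
2. Scan each log entry for the pattern
3. Count matches: 11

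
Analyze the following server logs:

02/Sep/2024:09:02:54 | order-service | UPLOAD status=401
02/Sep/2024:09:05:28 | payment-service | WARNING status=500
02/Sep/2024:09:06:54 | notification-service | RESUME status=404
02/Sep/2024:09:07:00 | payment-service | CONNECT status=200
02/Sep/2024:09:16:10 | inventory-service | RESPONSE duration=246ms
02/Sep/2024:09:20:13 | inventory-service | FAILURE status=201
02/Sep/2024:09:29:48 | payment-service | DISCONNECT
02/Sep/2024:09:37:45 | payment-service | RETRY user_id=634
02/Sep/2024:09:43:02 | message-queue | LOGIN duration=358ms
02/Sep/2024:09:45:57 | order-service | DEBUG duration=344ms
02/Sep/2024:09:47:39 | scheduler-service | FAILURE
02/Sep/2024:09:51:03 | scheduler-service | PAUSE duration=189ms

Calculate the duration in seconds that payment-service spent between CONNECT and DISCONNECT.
1368

To calculate state duration:

1. Find CONNECT event for payment-service: 02/Sep/2024:09:07:00
2. Find DISCONNECT event for payment-service: 02/Sep/2024:09:29:48
3. Calculate duration: 02/Sep/2024:09:29:48 - 02/Sep/2024:09:07:00 = 1368 seconds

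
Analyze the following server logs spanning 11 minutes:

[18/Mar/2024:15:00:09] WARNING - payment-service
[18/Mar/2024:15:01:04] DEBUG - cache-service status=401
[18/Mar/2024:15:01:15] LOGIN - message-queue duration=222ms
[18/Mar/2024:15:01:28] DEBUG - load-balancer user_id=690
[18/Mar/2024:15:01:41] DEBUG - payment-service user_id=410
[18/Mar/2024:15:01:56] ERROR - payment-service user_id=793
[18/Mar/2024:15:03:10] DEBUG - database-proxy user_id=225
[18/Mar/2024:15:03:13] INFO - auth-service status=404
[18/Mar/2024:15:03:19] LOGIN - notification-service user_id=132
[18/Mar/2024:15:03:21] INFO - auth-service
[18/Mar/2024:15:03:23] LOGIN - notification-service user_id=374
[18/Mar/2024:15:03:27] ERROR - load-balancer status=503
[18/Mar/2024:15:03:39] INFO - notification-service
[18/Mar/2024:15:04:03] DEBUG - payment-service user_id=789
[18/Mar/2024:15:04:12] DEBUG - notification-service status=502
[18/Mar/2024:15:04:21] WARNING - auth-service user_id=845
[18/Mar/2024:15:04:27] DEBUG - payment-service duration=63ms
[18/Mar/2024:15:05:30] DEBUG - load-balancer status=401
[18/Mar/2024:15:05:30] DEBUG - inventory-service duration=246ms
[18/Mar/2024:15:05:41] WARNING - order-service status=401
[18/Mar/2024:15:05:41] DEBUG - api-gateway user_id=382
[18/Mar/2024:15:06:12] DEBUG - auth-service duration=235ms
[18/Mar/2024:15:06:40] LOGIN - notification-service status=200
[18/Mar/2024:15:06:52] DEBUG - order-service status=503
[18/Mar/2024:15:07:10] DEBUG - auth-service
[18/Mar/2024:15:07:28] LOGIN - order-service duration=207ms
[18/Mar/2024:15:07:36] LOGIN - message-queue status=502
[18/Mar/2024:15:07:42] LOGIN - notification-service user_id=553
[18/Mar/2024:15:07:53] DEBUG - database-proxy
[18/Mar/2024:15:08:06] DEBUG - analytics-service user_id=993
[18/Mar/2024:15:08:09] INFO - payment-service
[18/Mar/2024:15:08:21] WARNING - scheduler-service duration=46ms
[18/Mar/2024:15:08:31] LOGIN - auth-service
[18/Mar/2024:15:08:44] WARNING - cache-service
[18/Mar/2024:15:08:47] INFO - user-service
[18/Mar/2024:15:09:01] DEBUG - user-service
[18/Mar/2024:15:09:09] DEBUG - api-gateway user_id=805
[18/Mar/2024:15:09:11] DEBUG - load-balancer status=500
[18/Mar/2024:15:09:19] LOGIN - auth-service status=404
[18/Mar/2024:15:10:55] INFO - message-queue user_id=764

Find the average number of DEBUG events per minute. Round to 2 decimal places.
1.64

To calculate the rate:

1. Count total DEBUG events: 18
2. Total time period: 11 minutes
3. Rate = 18 / 11 = 1.64 events per minute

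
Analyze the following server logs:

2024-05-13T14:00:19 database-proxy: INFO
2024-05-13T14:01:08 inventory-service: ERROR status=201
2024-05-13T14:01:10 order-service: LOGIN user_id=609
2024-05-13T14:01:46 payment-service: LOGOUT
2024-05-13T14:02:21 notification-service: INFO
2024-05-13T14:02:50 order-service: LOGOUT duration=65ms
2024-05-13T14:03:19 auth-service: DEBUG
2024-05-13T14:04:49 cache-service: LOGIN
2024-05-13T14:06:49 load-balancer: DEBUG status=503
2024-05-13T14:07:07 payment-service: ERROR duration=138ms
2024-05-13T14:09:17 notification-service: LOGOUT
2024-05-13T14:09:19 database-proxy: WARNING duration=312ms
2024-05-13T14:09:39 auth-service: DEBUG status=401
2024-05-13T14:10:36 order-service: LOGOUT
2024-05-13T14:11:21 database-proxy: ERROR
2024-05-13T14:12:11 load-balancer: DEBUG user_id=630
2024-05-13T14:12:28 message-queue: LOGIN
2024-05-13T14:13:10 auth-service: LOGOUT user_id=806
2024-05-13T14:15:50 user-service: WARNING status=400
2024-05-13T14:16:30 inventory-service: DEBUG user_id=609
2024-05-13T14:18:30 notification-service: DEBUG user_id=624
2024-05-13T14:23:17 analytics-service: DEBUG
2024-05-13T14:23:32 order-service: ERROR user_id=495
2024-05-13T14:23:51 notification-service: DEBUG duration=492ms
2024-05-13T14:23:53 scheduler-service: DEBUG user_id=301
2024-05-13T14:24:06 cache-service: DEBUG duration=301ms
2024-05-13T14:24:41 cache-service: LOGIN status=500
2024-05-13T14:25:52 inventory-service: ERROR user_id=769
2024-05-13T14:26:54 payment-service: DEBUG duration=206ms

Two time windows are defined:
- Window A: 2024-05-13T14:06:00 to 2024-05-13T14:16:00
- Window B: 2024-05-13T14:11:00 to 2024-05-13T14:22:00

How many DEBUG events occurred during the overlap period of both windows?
1

To find overlap events:

1. Window A: 2024-05-13T14:06:00 to 2024-05-13T14:16:00
2. Window B: 2024-05-13T14:11:00 to 2024-05-13T14:22:00
3. Overlap period: 2024-05-13T14:11:00 to 2024-05-13T14:16:00
4. Count DEBUG events in overlap: 1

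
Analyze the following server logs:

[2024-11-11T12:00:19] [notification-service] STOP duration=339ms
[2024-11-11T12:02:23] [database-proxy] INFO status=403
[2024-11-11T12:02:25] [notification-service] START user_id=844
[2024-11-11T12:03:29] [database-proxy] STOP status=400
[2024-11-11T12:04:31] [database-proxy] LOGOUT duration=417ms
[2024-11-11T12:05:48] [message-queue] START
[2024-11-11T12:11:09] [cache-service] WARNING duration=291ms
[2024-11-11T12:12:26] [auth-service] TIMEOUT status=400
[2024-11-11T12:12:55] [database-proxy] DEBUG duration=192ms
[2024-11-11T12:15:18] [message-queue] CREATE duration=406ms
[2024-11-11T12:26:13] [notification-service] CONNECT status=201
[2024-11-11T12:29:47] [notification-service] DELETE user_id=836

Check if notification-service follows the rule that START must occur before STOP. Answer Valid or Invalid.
Invalid

To validate ordering:

1. Required order: START → STOP
2. Rule: START must occur before STOP
3. Check actual order of events for notification-service
4. Result: Invalid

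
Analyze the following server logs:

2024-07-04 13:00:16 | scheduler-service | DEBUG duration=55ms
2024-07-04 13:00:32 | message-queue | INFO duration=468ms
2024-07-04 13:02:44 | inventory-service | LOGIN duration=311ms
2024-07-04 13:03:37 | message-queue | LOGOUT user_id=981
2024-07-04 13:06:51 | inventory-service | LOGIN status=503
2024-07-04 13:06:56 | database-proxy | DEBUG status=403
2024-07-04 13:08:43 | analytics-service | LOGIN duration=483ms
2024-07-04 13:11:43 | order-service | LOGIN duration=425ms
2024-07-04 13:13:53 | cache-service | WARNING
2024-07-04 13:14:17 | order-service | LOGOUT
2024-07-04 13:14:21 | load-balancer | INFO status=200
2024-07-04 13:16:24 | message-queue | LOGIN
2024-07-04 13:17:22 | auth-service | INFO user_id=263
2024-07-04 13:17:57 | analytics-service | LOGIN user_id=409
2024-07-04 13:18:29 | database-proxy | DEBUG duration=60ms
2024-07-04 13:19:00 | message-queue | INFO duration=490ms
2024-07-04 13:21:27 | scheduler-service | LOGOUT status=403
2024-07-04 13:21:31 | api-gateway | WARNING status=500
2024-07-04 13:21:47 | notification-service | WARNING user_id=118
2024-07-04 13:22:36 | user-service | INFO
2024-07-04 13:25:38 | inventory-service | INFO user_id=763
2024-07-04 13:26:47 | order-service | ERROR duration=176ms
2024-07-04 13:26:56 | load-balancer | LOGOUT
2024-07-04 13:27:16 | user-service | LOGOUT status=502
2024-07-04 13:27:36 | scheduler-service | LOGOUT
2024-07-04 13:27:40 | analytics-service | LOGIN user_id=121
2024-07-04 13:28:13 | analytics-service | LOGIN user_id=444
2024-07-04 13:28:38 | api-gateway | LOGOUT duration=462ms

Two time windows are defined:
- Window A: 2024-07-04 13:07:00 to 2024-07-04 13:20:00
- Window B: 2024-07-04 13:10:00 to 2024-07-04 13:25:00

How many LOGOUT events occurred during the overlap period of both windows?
1

To find overlap events:

1. Window A: 2024-07-04 13:07:00 to 2024-07-04 13:20:00
2. Window B: 2024-07-04 13:10:00 to 2024-07-04 13:25:00
3. Overlap period: 2024-07-04 13:10:00 to 2024-07-04 13:20:00
4. Count LOGOUT events in overlap: 1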